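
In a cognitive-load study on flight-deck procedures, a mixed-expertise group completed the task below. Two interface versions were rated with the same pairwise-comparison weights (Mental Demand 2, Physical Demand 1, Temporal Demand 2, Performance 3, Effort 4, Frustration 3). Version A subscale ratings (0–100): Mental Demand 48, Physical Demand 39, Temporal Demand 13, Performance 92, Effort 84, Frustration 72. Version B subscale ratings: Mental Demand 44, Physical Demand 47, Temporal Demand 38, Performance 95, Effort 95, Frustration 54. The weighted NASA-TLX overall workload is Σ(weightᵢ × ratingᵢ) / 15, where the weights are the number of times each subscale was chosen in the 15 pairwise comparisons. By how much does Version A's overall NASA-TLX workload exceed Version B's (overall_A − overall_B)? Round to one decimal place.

-3.3

Version A weighted sum = 2·48 + 1·39 + 2·13 + 3·92 + 4·84 + 3·72 = 96 + 39 + 26 + 276 + 336 + 216 = 989; overall_A = 989/15 = 65.9333.
Version B weighted sum = 2·44 + 1·47 + 2·38 + 3·95 + 4·95 + 3·54 = 88 + 47 + 76 + 285 + 380 + 162 = 1038; overall_B = 1038/15 = 69.2000.
Difference = 65.9333 − 69.2000 = -3.2667 ≈ -3.3.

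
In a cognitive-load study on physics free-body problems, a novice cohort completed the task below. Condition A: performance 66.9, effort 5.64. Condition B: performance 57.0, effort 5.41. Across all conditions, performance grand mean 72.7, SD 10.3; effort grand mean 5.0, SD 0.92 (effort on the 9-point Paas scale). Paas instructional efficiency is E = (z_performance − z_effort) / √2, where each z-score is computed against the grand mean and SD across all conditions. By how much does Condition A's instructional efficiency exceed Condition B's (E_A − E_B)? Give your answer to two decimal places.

0.50

Condition A: z_P = (66.9 − 72.7)/10.3 = -0.5631; z_E = (5.64 − 5.0)/0.92 = 0.6957; E_A = (-0.5631 − 0.6957)/√2 = -0.8901.
Condition B: z_P = (57.0 − 72.7)/10.3 = -1.5243; z_E = (5.41 − 5.0)/0.92 = 0.4457; E_B = (-1.5243 − 0.4457)/√2 = -1.3930.
E_A − E_B = -0.8901 − (-1.3930) = 0.5029 ≈ 0.50.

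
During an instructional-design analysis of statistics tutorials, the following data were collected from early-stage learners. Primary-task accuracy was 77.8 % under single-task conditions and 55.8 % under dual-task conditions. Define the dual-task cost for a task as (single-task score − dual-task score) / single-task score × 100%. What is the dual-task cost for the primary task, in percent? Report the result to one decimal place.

Cost = (77.8 − 55.8) / 77.8 × 100%
     = 22.0000 / 77.8 × 100% = 28.2776%.
≈ 28.3%.

28.3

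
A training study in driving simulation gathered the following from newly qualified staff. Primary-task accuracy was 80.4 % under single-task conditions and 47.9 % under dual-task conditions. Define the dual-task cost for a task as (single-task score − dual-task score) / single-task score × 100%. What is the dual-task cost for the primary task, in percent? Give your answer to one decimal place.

40.4

Cost = (80.4 − 47.9) / 80.4 × 100%
     = 32.5000 / 80.4 × 100% = 40.4229%.
≈ 40.4%.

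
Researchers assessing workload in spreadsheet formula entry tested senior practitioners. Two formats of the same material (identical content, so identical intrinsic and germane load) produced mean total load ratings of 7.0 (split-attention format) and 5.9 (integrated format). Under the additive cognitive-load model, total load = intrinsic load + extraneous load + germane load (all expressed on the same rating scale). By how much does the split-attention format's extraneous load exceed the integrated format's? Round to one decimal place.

1.1

Intrinsic and germane load are equal across formats, so the difference in total load equals the difference in extraneous load.
Extraneous-load difference = 7.0 − 5.9 = 1.1.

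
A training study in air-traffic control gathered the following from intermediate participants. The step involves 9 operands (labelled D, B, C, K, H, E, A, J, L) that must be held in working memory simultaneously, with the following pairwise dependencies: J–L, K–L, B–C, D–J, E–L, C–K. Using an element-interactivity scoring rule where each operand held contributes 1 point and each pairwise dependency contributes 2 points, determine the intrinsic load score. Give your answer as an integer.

21

Count of operands held simultaneously: 9.
Count of pairwise dependencies listed: 6.
Element contribution: 9 × 1 = 9.
Interaction contribution: 6 × 2 = 12.
Intrinsic load = 9 + 12 = 21.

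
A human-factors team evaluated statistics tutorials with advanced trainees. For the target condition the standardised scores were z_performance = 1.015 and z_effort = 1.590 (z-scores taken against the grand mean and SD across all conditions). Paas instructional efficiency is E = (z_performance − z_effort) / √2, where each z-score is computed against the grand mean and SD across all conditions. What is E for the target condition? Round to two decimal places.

z_P − z_E = 1.015 − 1.590 = -0.5750.
E = -0.5750 / √2 = -0.5750 / 1.41421 = -0.4066 ≈ -0.41.

-0.41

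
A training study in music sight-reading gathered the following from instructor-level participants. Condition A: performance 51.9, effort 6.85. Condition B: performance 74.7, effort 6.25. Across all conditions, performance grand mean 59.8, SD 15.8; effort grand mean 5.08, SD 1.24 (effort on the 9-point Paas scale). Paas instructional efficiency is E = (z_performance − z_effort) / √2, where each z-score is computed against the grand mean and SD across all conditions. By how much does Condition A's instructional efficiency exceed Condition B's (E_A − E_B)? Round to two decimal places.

-1.36

Condition A: z_P = (51.9 − 59.8)/15.8 = -0.5000; z_E = (6.85 − 5.08)/1.24 = 1.4274; E_A = (-0.5000 − 1.4274)/√2 = -1.3629.
Condition B: z_P = (74.7 − 59.8)/15.8 = 0.9430; z_E = (6.25 − 5.08)/1.24 = 0.9435; E_B = (0.9430 − 0.9435)/√2 = -0.0004.
E_A − E_B = -1.3629 − (-0.0004) = -1.3625 ≈ -1.36.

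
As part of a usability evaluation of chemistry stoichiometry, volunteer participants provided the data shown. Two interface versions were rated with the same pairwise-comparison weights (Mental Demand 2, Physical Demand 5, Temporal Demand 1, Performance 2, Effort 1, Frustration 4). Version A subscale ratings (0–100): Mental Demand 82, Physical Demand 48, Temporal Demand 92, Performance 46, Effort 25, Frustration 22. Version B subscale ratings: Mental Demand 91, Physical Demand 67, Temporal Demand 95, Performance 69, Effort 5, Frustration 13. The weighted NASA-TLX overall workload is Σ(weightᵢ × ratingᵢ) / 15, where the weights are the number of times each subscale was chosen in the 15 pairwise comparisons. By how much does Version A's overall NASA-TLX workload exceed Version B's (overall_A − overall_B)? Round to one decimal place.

Version A weighted sum = 2·82 + 5·48 + 1·92 + 2·46 + 1·25 + 4·22 = 164 + 240 + 92 + 92 + 25 + 88 = 701; overall_A = 701/15 = 46.7333.
Version B weighted sum = 2·91 + 5·67 + 1·95 + 2·69 + 1·5 + 4·13 = 182 + 335 + 95 + 138 + 5 + 52 = 807; overall_B = 807/15 = 53.8000.
Difference = 46.7333 − 53.8000 = -7.0667 ≈ -7.1.

-7.1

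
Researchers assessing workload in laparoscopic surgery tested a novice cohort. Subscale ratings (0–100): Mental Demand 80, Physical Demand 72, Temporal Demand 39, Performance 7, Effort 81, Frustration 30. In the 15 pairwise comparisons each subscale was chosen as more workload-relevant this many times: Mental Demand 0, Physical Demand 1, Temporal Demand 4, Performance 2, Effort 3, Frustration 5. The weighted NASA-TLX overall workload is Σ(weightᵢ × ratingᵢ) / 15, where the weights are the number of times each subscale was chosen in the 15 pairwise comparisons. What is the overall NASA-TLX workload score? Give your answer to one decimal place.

42.3

The tallies are the weights (they sum to 15).
Weighted sum = 0·80 + 1·72 + 4·39 + 2·7 + 3·81 + 5·30
            = 0 + 72 + 156 + 14 + 243 + 150 = 635.
Overall workload = 635 / 15 = 42.3333 ≈ 42.3.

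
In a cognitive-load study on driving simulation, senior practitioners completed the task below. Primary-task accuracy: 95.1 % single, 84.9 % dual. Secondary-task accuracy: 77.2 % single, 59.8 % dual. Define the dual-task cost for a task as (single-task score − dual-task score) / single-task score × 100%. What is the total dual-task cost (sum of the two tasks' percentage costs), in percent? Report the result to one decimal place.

33.3

Primary cost = (95.1 − 84.9) / 95.1 × 100% = 10.7256%.
Secondary cost = (77.2 − 59.8) / 77.2 × 100% = 22.5389%.
Total = 10.7256% + 22.5389% = 33.2645% ≈ 33.3%.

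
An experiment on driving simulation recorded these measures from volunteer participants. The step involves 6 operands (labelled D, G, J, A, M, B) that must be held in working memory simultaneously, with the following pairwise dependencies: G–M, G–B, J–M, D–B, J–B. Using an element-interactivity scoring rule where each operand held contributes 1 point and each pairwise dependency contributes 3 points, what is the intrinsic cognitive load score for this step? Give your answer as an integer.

21

Count of operands held simultaneously: 6.
Count of pairwise dependencies listed: 5.
Element contribution: 6 × 1 = 6.
Interaction contribution: 5 × 3 = 15.
Intrinsic load = 6 + 15 = 21.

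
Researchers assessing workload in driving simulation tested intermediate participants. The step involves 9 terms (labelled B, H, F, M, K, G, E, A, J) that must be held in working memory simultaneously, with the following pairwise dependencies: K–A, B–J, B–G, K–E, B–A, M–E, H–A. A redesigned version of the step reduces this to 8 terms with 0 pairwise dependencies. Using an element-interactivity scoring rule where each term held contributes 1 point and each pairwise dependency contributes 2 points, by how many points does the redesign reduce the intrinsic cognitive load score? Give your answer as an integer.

15

Original: 9 × 1 + 7 × 2 = 9 + 14 = 23.
Redesigned: 8 × 1 + 0 × 2 = 8 + 0 = 8.
Reduction = 23 − 8 = 15.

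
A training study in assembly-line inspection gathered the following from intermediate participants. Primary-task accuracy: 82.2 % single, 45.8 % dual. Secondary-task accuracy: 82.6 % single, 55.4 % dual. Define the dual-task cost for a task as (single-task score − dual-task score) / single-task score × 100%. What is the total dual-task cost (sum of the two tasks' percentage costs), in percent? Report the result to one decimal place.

Primary cost = (82.2 − 45.8) / 82.2 × 100% = 44.2822%.
Secondary cost = (82.6 − 55.4) / 82.6 × 100% = 32.9298%.
Total = 44.2822% + 32.9298% = 77.2120% ≈ 77.2%.

77.2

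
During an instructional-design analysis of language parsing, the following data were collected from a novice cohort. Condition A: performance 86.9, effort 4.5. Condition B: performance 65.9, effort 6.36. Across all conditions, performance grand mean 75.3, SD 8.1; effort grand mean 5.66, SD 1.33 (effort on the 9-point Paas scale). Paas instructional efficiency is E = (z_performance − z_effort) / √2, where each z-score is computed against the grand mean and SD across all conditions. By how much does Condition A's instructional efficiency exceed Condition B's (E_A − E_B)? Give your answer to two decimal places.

Condition A: z_P = (86.9 − 75.3)/8.1 = 1.4321; z_E = (4.5 − 5.66)/1.33 = -0.8722; E_A = (1.4321 − (-0.8722))/√2 = 1.6294.
Condition B: z_P = (65.9 − 75.3)/8.1 = -1.1605; z_E = (6.36 − 5.66)/1.33 = 0.5263; E_B = (-1.1605 − 0.5263)/√2 = -1.1927.
E_A − E_B = 1.6294 − (-1.1927) = 2.8221 ≈ 2.82.

2.82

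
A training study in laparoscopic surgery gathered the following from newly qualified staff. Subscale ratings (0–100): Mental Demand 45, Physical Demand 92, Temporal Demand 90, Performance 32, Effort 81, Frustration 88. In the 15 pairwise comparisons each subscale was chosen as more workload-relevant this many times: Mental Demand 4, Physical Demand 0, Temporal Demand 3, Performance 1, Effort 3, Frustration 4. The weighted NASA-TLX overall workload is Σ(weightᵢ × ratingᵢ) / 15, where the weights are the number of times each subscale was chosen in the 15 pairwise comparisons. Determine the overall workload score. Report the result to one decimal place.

The tallies are the weights (they sum to 15).
Weighted sum = 4·45 + 0·92 + 3·90 + 1·32 + 3·81 + 4·88
            = 180 + 0 + 270 + 32 + 243 + 352 = 1077.
Overall workload = 1077 / 15 = 71.8000 ≈ 71.8.

71.8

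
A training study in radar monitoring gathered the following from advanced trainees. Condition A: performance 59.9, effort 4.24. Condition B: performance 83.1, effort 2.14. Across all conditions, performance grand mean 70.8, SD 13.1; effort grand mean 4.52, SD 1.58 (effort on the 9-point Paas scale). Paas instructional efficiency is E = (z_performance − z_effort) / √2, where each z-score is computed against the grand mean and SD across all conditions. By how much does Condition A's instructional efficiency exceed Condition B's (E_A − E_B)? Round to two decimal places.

-2.19

Condition A: z_P = (59.9 − 70.8)/13.1 = -0.8321; z_E = (4.24 − 4.52)/1.58 = -0.1772; E_A = (-0.8321 − (-0.1772))/√2 = -0.4631.
Condition B: z_P = (83.1 − 70.8)/13.1 = 0.9389; z_E = (2.14 − 4.52)/1.58 = -1.5063; E_B = (0.9389 − (-1.5063))/√2 = 1.7290.
E_A − E_B = -0.4631 − 1.7290 = -2.1921 ≈ -2.19.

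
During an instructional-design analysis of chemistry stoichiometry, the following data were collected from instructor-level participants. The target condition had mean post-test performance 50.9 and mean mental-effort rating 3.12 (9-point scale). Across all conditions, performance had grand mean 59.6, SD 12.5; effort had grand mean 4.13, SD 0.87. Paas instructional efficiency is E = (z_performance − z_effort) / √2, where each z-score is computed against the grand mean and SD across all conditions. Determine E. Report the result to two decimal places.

z_performance = (50.9 − 59.6) / 12.5 = -8.7000 / 12.5 = -0.6960.
z_effort = (3.12 − 4.13) / 0.87 = -1.0100 / 0.87 = -1.1609.
z_P − z_E = -0.6960 − (-1.1609) = 0.4649.
E = 0.4649 / √2 = 0.4649 / 1.41421 = 0.3287 ≈ 0.33.

0.33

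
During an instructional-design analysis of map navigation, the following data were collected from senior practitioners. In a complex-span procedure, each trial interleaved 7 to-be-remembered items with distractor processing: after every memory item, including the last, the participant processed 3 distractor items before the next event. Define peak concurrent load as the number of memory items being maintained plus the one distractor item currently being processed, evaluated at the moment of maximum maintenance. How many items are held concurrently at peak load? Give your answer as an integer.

8

Maintenance is greatest during the distractor(s) after memory item 7: all 7 memory items are being held.
One distractor item is concurrently being processed.
Peak concurrent load = 7 + 1 = 8 items.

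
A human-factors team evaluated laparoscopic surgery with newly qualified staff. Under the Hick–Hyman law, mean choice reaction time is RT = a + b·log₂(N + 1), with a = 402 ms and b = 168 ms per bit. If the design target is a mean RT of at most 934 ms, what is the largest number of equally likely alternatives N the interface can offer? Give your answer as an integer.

Set 402 + 168·log₂(N + 1) ≤ 934.
log₂(N + 1) ≤ (934 − 402) / 168 = 3.1667.
N + 1 ≤ 2^3.1667 = 8.9799.
N ≤ 7.9799, so the largest integer N is 7.

7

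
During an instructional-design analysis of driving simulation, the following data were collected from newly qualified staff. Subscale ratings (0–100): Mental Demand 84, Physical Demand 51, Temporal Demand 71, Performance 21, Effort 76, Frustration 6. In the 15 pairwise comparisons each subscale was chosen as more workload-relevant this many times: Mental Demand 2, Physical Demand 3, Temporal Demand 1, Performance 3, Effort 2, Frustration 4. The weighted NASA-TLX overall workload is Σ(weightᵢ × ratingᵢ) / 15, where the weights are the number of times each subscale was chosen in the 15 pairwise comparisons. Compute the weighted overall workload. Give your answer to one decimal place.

42.1

The tallies are the weights (they sum to 15).
Weighted sum = 2·84 + 3·51 + 1·71 + 3·21 + 2·76 + 4·6
            = 168 + 153 + 71 + 63 + 152 + 24 = 631.
Overall workload = 631 / 15 = 42.0667 ≈ 42.1.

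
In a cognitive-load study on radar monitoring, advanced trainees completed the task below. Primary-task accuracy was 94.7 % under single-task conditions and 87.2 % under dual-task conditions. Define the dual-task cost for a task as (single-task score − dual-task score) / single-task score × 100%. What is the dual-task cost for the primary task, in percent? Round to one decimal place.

7.9

Cost = (94.7 − 87.2) / 94.7 × 100%
     = 7.5000 / 94.7 × 100% = 7.9197%.
≈ 7.9%.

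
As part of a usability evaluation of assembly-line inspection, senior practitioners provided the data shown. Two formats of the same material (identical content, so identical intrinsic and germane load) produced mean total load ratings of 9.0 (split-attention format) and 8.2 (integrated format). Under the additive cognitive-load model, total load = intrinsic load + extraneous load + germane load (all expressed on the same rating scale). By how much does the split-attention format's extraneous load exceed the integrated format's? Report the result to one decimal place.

Intrinsic and germane load are equal across formats, so the difference in total load equals the difference in extraneous load.
Extraneous-load difference = 9.0 − 8.2 = 0.8.

0.8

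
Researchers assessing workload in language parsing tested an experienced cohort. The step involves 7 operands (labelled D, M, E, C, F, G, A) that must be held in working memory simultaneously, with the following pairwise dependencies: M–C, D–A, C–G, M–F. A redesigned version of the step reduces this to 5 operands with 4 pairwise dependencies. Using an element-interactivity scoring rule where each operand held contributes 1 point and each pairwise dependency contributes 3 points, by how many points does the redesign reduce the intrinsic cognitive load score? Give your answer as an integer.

Original: 7 × 1 + 4 × 3 = 7 + 12 = 19.
Redesigned: 5 × 1 + 4 × 3 = 5 + 12 = 17.
Reduction = 19 − 17 = 2.

2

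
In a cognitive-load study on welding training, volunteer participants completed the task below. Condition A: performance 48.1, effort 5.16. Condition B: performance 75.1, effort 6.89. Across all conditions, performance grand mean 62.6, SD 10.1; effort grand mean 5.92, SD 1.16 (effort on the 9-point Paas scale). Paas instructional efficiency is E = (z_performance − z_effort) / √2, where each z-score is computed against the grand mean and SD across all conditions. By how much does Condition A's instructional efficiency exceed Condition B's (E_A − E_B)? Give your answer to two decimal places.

-0.84

Condition A: z_P = (48.1 − 62.6)/10.1 = -1.4356; z_E = (5.16 − 5.92)/1.16 = -0.6552; E_A = (-1.4356 − (-0.6552))/√2 = -0.5518.
Condition B: z_P = (75.1 − 62.6)/10.1 = 1.2376; z_E = (6.89 − 5.92)/1.16 = 0.8362; E_B = (1.2376 − 0.8362)/√2 = 0.2838.
E_A − E_B = -0.5518 − 0.2838 = -0.8356 ≈ -0.84.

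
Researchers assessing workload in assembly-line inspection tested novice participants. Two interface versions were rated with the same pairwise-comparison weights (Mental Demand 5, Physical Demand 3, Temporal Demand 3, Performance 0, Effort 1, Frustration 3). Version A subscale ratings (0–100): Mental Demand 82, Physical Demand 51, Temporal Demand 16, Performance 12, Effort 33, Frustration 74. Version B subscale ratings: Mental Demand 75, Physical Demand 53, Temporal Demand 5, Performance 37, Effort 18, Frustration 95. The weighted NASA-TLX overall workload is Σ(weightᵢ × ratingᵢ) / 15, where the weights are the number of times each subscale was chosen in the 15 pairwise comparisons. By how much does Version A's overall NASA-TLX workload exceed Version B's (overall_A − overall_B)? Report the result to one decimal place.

Version A weighted sum = 5·82 + 3·51 + 3·16 + 0·12 + 1·33 + 3·74 = 410 + 153 + 48 + 0 + 33 + 222 = 866; overall_A = 866/15 = 57.7333.
Version B weighted sum = 5·75 + 3·53 + 3·5 + 0·37 + 1·18 + 3·95 = 375 + 159 + 15 + 0 + 18 + 285 = 852; overall_B = 852/15 = 56.8000.
Difference = 57.7333 − 56.8000 = 0.9333 ≈ 0.9.

0.9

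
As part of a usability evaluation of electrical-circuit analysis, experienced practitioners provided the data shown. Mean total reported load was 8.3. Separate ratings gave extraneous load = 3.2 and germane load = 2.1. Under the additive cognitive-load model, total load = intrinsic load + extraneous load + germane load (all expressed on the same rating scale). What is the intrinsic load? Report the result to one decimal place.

intrinsic load = total − extraneous − germane
             = 8.3 − 3.2 − 2.1 = 3.0.

3.0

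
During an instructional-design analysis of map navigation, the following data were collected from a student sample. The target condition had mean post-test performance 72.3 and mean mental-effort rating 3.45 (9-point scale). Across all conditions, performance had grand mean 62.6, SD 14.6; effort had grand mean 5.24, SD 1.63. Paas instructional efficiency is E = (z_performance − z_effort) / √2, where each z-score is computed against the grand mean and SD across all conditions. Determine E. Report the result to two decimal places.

1.25

z_performance = (72.3 − 62.6) / 14.6 = 9.7000 / 14.6 = 0.6644.
z_effort = (3.45 − 5.24) / 1.63 = -1.7900 / 1.63 = -1.0982.
z_P − z_E = 0.6644 − (-1.0982) = 1.7626.
E = 1.7626 / √2 = 1.7626 / 1.41421 = 1.2463 ≈ 1.25.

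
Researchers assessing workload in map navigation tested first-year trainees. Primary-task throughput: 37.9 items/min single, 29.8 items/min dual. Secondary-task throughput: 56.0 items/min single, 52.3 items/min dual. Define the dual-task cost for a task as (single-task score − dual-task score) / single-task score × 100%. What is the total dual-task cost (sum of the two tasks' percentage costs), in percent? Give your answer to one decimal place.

Primary cost = (37.9 − 29.8) / 37.9 × 100% = 21.3720%.
Secondary cost = (56.0 − 52.3) / 56.0 × 100% = 6.6071%.
Total = 21.3720% + 6.6071% = 27.9791% ≈ 28.0%.

28.0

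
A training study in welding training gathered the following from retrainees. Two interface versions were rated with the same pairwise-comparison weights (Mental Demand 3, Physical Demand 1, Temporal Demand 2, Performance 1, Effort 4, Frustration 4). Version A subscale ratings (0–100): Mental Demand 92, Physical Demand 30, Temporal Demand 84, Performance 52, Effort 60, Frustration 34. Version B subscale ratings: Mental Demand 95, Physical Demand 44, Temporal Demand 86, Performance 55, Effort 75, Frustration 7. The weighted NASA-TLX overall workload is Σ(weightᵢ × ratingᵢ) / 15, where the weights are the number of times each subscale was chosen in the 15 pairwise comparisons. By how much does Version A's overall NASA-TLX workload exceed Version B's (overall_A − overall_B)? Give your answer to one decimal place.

1.2

Version A weighted sum = 3·92 + 1·30 + 2·84 + 1·52 + 4·60 + 4·34 = 276 + 30 + 168 + 52 + 240 + 136 = 902; overall_A = 902/15 = 60.1333.
Version B weighted sum = 3·95 + 1·44 + 2·86 + 1·55 + 4·75 + 4·7 = 285 + 44 + 172 + 55 + 300 + 28 = 884; overall_B = 884/15 = 58.9333.
Difference = 60.1333 − 58.9333 = 1.2000 ≈ 1.2.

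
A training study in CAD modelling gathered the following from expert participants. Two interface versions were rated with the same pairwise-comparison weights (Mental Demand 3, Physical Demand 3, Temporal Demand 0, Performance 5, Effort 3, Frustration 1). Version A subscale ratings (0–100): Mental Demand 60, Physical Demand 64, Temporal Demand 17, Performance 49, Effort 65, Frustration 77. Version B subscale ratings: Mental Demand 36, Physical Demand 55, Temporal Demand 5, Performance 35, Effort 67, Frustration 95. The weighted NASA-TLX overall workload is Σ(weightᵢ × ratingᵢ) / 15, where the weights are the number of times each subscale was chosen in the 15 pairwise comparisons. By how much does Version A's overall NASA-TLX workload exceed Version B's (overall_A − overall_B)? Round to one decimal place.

9.7

Version A weighted sum = 3·60 + 3·64 + 0·17 + 5·49 + 3·65 + 1·77 = 180 + 192 + 0 + 245 + 195 + 77 = 889; overall_A = 889/15 = 59.2667.
Version B weighted sum = 3·36 + 3·55 + 0·5 + 5·35 + 3·67 + 1·95 = 108 + 165 + 0 + 175 + 201 + 95 = 744; overall_B = 744/15 = 49.6000.
Difference = 59.2667 − 49.6000 = 9.6667 ≈ 9.7.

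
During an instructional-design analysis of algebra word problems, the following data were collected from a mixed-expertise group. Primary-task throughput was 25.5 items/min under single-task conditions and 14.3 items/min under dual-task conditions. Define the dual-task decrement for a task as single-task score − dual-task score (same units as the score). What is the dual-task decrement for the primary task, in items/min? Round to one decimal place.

Decrement = 25.5 − 14.3 = 11.2000 items/min ≈ 11.2 items/min.

11.2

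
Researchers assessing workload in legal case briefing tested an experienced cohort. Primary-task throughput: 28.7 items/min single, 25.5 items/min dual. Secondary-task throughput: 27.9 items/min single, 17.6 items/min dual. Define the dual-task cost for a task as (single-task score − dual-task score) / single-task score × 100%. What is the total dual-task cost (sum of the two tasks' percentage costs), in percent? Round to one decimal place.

48.1

Primary cost = (28.7 − 25.5) / 28.7 × 100% = 11.1498%.
Secondary cost = (27.9 − 17.6) / 27.9 × 100% = 36.9176%.
Total = 11.1498% + 36.9176% = 48.0674% ≈ 48.1%.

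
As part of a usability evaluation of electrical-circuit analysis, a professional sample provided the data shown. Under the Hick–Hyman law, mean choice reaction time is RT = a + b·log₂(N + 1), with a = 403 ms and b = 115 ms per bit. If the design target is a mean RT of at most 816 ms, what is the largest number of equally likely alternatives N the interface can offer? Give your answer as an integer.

11

Set 403 + 115·log₂(N + 1) ≤ 816.
log₂(N + 1) ≤ (816 − 403) / 115 = 3.5913.
N + 1 ≤ 2^3.5913 = 12.0528.
N ≤ 11.0528, so the largest integer N is 11.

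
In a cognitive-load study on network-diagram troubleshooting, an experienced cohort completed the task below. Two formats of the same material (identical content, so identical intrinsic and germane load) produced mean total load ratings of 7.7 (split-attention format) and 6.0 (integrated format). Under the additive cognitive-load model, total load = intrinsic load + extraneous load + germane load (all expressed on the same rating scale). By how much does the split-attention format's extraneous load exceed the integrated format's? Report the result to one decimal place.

Intrinsic and germane load are equal across formats, so the difference in total load equals the difference in extraneous load.
Extraneous-load difference = 7.7 − 6.0 = 1.7.

1.7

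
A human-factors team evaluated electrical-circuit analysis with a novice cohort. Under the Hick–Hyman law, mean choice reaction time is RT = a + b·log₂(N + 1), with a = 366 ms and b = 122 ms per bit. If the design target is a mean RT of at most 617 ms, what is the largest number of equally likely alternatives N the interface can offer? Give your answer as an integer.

3

Set 366 + 122·log₂(N + 1) ≤ 617.
log₂(N + 1) ≤ (617 − 366) / 122 = 2.0574.
N + 1 ≤ 2^2.0574 = 4.1624.
N ≤ 3.1624, so the largest integer N is 3.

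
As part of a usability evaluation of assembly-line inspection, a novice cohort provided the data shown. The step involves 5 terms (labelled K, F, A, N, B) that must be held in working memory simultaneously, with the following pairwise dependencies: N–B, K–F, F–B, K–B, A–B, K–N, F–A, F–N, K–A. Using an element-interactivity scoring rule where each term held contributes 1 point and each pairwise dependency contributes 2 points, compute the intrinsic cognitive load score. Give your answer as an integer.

Count of terms held simultaneously: 5.
Count of pairwise dependencies listed: 9.
Element contribution: 5 × 1 = 5.
Interaction contribution: 9 × 2 = 18.
Intrinsic load = 5 + 18 = 23.

23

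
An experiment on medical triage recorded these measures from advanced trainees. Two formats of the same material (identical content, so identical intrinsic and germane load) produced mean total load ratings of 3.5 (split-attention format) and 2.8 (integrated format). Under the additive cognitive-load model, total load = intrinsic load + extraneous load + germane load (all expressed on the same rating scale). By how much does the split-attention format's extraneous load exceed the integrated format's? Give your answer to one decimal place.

0.7

Intrinsic and germane load are equal across formats, so the difference in total load equals the difference in extraneous load.
Extraneous-load difference = 3.5 − 2.8 = 0.7.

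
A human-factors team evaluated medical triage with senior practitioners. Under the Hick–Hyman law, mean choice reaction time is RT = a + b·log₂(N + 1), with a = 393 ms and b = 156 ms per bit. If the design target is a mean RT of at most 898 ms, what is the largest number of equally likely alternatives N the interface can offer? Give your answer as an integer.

8

Set 393 + 156·log₂(N + 1) ≤ 898.
log₂(N + 1) ≤ (898 − 393) / 156 = 3.2372.
N + 1 ≤ 2^3.2372 = 9.4296.
N ≤ 8.4296, so the largest integer N is 8.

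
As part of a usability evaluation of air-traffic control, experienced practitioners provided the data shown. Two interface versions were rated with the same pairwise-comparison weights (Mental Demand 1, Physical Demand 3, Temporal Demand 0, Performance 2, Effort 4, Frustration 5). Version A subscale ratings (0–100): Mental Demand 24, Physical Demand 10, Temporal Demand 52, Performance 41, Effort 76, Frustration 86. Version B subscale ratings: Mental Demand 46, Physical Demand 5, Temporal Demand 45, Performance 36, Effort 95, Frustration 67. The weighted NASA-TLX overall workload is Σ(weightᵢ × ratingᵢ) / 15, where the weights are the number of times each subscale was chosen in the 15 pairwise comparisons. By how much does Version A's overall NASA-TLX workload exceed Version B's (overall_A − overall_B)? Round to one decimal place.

Version A weighted sum = 1·24 + 3·10 + 0·52 + 2·41 + 4·76 + 5·86 = 24 + 30 + 0 + 82 + 304 + 430 = 870; overall_A = 870/15 = 58.0000.
Version B weighted sum = 1·46 + 3·5 + 0·45 + 2·36 + 4·95 + 5·67 = 46 + 15 + 0 + 72 + 380 + 335 = 848; overall_B = 848/15 = 56.5333.
Difference = 58.0000 − 56.5333 = 1.4667 ≈ 1.5.

1.5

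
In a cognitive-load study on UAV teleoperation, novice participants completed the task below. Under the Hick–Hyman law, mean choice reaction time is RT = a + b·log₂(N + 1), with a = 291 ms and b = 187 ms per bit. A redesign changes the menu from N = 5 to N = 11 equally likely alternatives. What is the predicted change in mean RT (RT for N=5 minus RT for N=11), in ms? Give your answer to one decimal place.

-187.0

RT(5) = 291 + 187·log₂(6) = 291 + 187·2.5850 = 774.3950 ms.
RT(11) = 291 + 187·log₂(12) = 291 + 187·3.5850 = 961.3950 ms.
Difference = 774.3950 − 961.3950 = -187.0000 ≈ -187.0 ms.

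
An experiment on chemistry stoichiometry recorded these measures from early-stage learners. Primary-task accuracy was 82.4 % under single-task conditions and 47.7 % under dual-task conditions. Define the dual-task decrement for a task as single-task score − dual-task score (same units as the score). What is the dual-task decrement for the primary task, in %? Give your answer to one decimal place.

Decrement = 82.4 − 47.7 = 34.7000 % ≈ 34.7 %.

34.7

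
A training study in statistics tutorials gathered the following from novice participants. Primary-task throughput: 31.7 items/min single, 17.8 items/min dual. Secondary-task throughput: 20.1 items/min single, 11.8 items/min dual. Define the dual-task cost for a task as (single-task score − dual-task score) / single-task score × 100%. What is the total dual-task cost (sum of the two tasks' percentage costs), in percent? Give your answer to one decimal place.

Primary cost = (31.7 − 17.8) / 31.7 × 100% = 43.8486%.
Secondary cost = (20.1 − 11.8) / 20.1 × 100% = 41.2935%.
Total = 43.8486% + 41.2935% = 85.1421% ≈ 85.1%.

85.1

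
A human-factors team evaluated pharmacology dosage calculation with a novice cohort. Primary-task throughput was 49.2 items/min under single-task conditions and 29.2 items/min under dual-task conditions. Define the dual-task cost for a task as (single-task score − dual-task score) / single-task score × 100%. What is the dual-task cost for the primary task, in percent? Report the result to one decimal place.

40.7

Cost = (49.2 − 29.2) / 49.2 × 100%
     = 20.0000 / 49.2 × 100% = 40.6504%.
≈ 40.7%.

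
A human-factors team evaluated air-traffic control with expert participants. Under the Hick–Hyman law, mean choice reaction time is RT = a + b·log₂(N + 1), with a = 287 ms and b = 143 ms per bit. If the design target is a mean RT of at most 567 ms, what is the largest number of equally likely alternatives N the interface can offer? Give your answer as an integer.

2

Set 287 + 143·log₂(N + 1) ≤ 567.
log₂(N + 1) ≤ (567 − 287) / 143 = 1.9580.
N + 1 ≤ 2^1.9580 = 3.8852.
N ≤ 2.8852, so the largest integer N is 2.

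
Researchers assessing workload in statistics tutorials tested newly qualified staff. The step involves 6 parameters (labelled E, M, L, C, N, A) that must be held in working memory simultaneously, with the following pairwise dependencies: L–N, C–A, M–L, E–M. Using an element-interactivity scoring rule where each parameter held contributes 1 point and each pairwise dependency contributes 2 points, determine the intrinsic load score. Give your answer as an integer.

Count of parameters held simultaneously: 6.
Count of pairwise dependencies listed: 4.
Element contribution: 6 × 1 = 6.
Interaction contribution: 4 × 2 = 8.
Intrinsic load = 6 + 8 = 14.

14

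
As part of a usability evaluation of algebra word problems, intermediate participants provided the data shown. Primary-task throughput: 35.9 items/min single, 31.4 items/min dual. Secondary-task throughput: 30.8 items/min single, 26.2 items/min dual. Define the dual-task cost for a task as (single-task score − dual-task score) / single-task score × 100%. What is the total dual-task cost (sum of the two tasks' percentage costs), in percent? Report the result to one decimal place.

Primary cost = (35.9 − 31.4) / 35.9 × 100% = 12.5348%.
Secondary cost = (30.8 − 26.2) / 30.8 × 100% = 14.9351%.
Total = 12.5348% + 14.9351% = 27.4699% ≈ 27.5%.

27.5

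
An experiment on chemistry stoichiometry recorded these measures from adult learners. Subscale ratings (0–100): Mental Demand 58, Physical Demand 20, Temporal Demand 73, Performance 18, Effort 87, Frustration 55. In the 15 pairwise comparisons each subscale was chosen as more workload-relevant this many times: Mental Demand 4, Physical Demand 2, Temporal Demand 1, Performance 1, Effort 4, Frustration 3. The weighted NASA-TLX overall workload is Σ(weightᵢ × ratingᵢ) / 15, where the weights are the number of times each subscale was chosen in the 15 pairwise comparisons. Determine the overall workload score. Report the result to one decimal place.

58.4

The tallies are the weights (they sum to 15).
Weighted sum = 4·58 + 2·20 + 1·73 + 1·18 + 4·87 + 3·55
            = 232 + 40 + 73 + 18 + 348 + 165 = 876.
Overall workload = 876 / 15 = 58.4000 ≈ 58.4.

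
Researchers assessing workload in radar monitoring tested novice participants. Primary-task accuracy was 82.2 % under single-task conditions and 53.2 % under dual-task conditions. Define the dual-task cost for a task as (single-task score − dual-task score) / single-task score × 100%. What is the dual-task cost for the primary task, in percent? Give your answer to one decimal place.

35.3

Cost = (82.2 − 53.2) / 82.2 × 100%
     = 29.0000 / 82.2 × 100% = 35.2798%.
≈ 35.3%.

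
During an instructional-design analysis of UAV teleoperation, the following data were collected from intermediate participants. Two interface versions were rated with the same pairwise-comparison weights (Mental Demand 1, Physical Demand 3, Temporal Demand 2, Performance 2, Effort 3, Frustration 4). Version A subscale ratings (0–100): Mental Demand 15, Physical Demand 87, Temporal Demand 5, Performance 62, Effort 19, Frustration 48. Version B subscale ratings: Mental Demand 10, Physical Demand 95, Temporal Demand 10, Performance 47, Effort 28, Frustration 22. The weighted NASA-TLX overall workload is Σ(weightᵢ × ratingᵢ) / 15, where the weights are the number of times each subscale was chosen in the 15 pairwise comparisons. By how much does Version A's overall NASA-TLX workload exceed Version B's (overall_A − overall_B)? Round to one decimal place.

Version A weighted sum = 1·15 + 3·87 + 2·5 + 2·62 + 3·19 + 4·48 = 15 + 261 + 10 + 124 + 57 + 192 = 659; overall_A = 659/15 = 43.9333.
Version B weighted sum = 1·10 + 3·95 + 2·10 + 2·47 + 3·28 + 4·22 = 10 + 285 + 20 + 94 + 84 + 88 = 581; overall_B = 581/15 = 38.7333.
Difference = 43.9333 − 38.7333 = 5.2000 ≈ 5.2.

5.2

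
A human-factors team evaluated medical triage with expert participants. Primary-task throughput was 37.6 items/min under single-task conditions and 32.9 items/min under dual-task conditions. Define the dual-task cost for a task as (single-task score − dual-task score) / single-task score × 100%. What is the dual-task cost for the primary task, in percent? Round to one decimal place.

Cost = (37.6 − 32.9) / 37.6 × 100%
     = 4.7000 / 37.6 × 100% = 12.5000%.
≈ 12.5%.

12.5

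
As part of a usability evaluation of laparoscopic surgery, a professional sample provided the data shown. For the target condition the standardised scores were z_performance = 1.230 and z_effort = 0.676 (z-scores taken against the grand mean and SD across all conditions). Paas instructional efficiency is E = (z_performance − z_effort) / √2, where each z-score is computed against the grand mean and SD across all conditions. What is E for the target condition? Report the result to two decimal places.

z_P − z_E = 1.230 − 0.676 = 0.5540.
E = 0.5540 / √2 = 0.5540 / 1.41421 = 0.3917 ≈ 0.39.

0.39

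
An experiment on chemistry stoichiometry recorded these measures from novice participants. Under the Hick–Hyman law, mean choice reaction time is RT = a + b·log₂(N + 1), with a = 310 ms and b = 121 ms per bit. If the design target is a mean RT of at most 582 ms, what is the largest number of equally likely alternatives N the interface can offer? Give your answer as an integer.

3

Set 310 + 121·log₂(N + 1) ≤ 582.
log₂(N + 1) ≤ (582 − 310) / 121 = 2.2479.
N + 1 ≤ 2^2.2479 = 4.7499.
N ≤ 3.7499, so the largest integer N is 3.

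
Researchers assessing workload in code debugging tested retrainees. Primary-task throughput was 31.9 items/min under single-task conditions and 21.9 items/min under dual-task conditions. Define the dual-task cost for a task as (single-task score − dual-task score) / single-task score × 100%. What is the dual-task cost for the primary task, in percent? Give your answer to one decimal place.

31.3

Cost = (31.9 − 21.9) / 31.9 × 100%
     = 10.0000 / 31.9 × 100% = 31.3480%.
≈ 31.3%.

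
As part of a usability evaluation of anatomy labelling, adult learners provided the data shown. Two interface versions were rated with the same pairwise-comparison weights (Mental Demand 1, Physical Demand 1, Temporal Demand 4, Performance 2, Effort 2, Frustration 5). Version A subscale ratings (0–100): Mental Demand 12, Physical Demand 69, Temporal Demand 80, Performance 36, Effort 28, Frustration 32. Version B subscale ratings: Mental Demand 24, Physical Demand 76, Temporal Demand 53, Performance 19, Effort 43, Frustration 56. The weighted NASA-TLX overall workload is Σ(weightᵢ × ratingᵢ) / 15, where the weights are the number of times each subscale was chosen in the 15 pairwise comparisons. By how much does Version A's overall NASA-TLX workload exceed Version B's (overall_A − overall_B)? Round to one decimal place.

Version A weighted sum = 1·12 + 1·69 + 4·80 + 2·36 + 2·28 + 5·32 = 12 + 69 + 320 + 72 + 56 + 160 = 689; overall_A = 689/15 = 45.9333.
Version B weighted sum = 1·24 + 1·76 + 4·53 + 2·19 + 2·43 + 5·56 = 24 + 76 + 212 + 38 + 86 + 280 = 716; overall_B = 716/15 = 47.7333.
Difference = 45.9333 − 47.7333 = -1.8000 ≈ -1.8.

-1.8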